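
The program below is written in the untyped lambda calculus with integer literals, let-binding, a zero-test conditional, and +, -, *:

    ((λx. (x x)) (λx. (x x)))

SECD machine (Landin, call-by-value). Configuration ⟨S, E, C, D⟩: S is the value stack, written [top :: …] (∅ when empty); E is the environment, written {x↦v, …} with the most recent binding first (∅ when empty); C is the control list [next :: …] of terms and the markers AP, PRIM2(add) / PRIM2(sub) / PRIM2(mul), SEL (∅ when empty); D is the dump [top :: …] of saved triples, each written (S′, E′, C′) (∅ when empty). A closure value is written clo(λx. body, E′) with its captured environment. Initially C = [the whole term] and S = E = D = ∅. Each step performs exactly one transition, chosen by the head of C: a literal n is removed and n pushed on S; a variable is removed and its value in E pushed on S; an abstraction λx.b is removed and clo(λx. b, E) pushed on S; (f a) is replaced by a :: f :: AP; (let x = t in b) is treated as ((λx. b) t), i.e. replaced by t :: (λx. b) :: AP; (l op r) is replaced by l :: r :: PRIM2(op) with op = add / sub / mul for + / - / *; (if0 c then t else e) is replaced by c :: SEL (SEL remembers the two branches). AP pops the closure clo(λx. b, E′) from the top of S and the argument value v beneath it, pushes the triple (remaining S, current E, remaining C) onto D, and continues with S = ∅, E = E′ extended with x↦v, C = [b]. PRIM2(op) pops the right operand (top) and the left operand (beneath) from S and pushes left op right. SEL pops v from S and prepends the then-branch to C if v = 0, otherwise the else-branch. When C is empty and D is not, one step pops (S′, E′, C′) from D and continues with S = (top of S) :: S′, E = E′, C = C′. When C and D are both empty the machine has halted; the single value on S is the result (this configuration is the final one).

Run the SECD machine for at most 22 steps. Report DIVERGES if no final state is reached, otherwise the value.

step 0: ⟨S=∅; E=∅; C=[((λx. (x x)) (λx. (x x)))]; D=∅⟩
step 1: ⟨S=∅; E=∅; C=[(λx. (x x)) :: (λx. (x x)) :: AP]; D=∅⟩
step 2: ⟨S=[clo(λx. (x x), ∅)]; E=∅; C=[(λx. (x x)) :: AP]; D=∅⟩
step 3: ⟨S=[clo(λx. (x x), ∅) :: clo(λx. (x x), ∅)]; E=∅; C=[AP]; D=∅⟩
step 4: ⟨S=∅; E={x↦clo(λx. (x x), ∅)}; C=[(x x)]; D=[(∅, ∅, ∅)]⟩
step 5: ⟨S=∅; E={x↦clo(λx. (x x), ∅)}; C=[x :: x :: AP]; D=[(∅, ∅, ∅)]⟩
step 6: ⟨S=[clo(λx. (x x), ∅)]; E={x↦clo(λx. (x x), ∅)}; C=[x :: AP]; D=[(∅, ∅, ∅)]⟩
step 7: ⟨S=[clo(λx. (x x), ∅) :: clo(λx. (x x), ∅)]; E={x↦clo(λx. (x x), ∅)}; C=[AP]; D=[(∅, ∅, ∅)]⟩
step 8: ⟨S=∅; E={x↦clo(λx. (x x), ∅)}; C=[(x x)]; D=[(∅, {x↦clo(λx. (x x), ∅)}, ∅) :: (∅, ∅, ∅)]⟩
step 9: ⟨S=∅; E={x↦clo(λx. (x x), ∅)}; C=[x :: x :: AP]; D=[(∅, {x↦clo(λx. (x x), ∅)}, ∅) :: (∅, ∅, ∅)]⟩
step 10: ⟨S=[clo(λx. (x x), ∅)]; E={x↦clo(λx. (x x), ∅)}; C=[x :: AP]; D=[(∅, {x↦clo(λx. (x x), ∅)}, ∅) :: (∅, ∅, ∅)]⟩
step 11: ⟨S=[clo(λx. (x x), ∅) :: clo(λx. (x x), ∅)]; E={x↦clo(λx. (x x), ∅)}; C=[AP]; D=[(∅, {x↦clo(λx. (x x), ∅)}, ∅) :: (∅, ∅, ∅)]⟩
step 12: ⟨S=∅; E={x↦clo(λx. (x x), ∅)}; C=[(x x)]; D=[(∅, {x↦clo(λx. (x x), ∅)}, ∅) :: (∅, {x↦clo(λx. (x x), ∅)}, ∅) :: (∅, ∅, ∅)]⟩
step 13: ⟨S=∅; E={x↦clo(λx. (x x), ∅)}; C=[x :: x :: AP]; D=[(∅, {x↦clo(λx. (x x), ∅)}, ∅) :: (∅, {x↦clo(λx. (x x), ∅)}, ∅) :: (∅, ∅, ∅)]⟩
step 14: ⟨S=[clo(λx. (x x), ∅)]; E={x↦clo(λx. (x x), ∅)}; C=[x :: AP]; D=[(∅, {x↦clo(λx. (x x), ∅)}, ∅) :: (∅, {x↦clo(λx. (x x), ∅)}, ∅) :: (∅, ∅, ∅)]⟩
step 15: ⟨S=[clo(λx. (x x), ∅) :: clo(λx. (x x), ∅)]; E={x↦clo(λx. (x x), ∅)}; C=[AP]; D=[(∅, {x↦clo(λx. (x x), ∅)}, ∅) :: (∅, {x↦clo(λx. (x x), ∅)}, ∅) :: (∅, ∅, ∅)]⟩
step 16: ⟨S=∅; E={x↦clo(λx. (x x), ∅)}; C=[(x x)]; D=[(∅, {x↦clo(λx. (x x), ∅)}, ∅) :: (∅, {x↦clo(λx. (x x), ∅)}, ∅) :: (∅, {x↦clo(λx. (x x), ∅)}, ∅) :: (∅, ∅, ∅)]⟩
step 17: ⟨S=∅; E={x↦clo(λx. (x x), ∅)}; C=[x :: x :: AP]; D=[(∅, {x↦clo(λx. (x x), ∅)}, ∅) :: (∅, {x↦clo(λx. (x x), ∅)}, ∅) :: (∅, {x↦clo(λx. (x x), ∅)}, ∅) :: (∅, ∅, ∅)]⟩
step 18: ⟨S=[clo(λx. (x x), ∅)]; E={x↦clo(λx. (x x), ∅)}; C=[x :: AP]; D=[(∅, {x↦clo(λx. (x x), ∅)}, ∅) :: (∅, {x↦clo(λx. (x x), ∅)}, ∅) :: (∅, {x↦clo(λx. (x x), ∅)}, ∅) :: (∅, ∅, ∅)]⟩
step 19: ⟨S=[clo(λx. (x x), ∅) :: clo(λx. (x x), ∅)]; E={x↦clo(λx. (x x), ∅)}; C=[AP]; D=[(∅, {x↦clo(λx. (x x), ∅)}, ∅) :: (∅, {x↦clo(λx. (x x), ∅)}, ∅) :: (∅, {x↦clo(λx. (x x), ∅)}, ∅) :: (∅, ∅, ∅)]⟩
step 20: ⟨S=∅; E={x↦clo(λx. (x x), ∅)}; C=[(x x)]; D=[(∅, {x↦clo(λx. (x x), ∅)}, ∅) :: (∅, {x↦clo(λx. (x x), ∅)}, ∅) :: (∅, {x↦clo(λx. (x x), ∅)}, ∅) :: (∅, {x↦clo(λx. (x x), ∅)}, ∅) :: (∅, ∅, ∅)]⟩
step 21: ⟨S=∅; E={x↦clo(λx. (x x), ∅)}; C=[x :: x :: AP]; D=[(∅, {x↦clo(λx. (x x), ∅)}, ∅) :: (∅, {x↦clo(λx. (x x), ∅)}, ∅) :: (∅, {x↦clo(λx. (x x), ∅)}, ∅) :: (∅, {x↦clo(λx. (x x), ∅)}, ∅) :: (∅, ∅, ∅)]⟩
step 22: ⟨S=[clo(λx. (x x), ∅)]; E={x↦clo(λx. (x x), ∅)}; C=[x :: AP]; D=[(∅, {x↦clo(λx. (x x), ∅)}, ∅) :: (∅, {x↦clo(λx. (x x), ∅)}, ∅) :: (∅, {x↦clo(λx. (x x), ∅)}, ∅) :: (∅, {x↦clo(λx. (x x), ∅)}, ∅) :: (∅, ∅, ∅)]⟩
→ 22 transitions taken and the configuration is still not final: no result within 22 steps

Answer: DIVERGES (no final state within 22 steps)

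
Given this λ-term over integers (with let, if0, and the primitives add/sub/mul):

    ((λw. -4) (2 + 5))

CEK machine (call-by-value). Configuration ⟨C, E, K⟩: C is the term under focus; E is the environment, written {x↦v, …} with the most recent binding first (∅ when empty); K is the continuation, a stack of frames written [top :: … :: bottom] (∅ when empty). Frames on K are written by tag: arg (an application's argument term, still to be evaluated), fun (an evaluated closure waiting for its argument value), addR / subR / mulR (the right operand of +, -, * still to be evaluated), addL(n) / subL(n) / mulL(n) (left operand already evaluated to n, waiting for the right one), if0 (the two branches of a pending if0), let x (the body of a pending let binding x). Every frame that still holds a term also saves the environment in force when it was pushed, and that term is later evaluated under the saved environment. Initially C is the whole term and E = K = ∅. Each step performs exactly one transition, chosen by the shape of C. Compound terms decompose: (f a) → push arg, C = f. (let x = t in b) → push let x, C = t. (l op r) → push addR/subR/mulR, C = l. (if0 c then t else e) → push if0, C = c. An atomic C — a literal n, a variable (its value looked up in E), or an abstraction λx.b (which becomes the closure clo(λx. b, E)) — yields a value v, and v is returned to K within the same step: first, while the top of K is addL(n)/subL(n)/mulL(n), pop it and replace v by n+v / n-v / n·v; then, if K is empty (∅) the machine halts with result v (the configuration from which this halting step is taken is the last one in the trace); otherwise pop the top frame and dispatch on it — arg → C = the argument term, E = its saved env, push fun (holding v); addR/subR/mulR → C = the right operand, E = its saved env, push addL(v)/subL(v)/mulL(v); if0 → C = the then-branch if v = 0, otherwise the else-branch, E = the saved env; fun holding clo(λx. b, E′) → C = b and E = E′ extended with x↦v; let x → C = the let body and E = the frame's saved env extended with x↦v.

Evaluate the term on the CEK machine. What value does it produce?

Answer: -4

Machine steps:
t=0: <C=((λw. -4) (2 + 5)), E=∅, K=∅>
t=1: <C=(λw. -4), E=∅, K=[arg]>
t=2: <C=(2 + 5), E=∅, K=[fun]>
t=3: <C=2, E=∅, K=[addR :: fun]>
t=4: <C=5, E=∅, K=[addL(2) :: fun]>
t=5: <C=-4, E={w↦7}, K=∅>
→ final value -4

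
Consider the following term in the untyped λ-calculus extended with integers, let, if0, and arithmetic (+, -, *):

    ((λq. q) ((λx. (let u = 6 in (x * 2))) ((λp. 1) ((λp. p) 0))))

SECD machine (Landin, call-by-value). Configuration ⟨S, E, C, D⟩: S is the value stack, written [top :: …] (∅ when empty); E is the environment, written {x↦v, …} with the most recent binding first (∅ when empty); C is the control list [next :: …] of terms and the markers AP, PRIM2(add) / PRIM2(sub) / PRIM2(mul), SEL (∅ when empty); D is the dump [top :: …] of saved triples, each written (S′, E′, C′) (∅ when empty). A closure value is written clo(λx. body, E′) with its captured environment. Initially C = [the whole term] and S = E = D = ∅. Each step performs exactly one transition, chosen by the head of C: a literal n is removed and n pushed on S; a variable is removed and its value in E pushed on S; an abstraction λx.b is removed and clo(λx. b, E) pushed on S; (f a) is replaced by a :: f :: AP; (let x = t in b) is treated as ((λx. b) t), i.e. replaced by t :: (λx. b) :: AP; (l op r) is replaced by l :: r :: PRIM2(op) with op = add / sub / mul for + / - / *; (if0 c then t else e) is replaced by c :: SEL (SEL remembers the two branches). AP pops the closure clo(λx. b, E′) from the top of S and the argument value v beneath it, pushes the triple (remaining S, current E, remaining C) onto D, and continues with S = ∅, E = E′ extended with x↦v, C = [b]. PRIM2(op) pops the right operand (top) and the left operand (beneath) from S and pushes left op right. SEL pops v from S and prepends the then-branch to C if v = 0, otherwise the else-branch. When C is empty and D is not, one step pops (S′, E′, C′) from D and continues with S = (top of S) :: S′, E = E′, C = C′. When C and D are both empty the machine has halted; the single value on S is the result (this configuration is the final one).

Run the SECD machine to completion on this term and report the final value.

step 0: ⟨S=∅; E=∅; C=[((λq. q) ((λx. (let u = 6 in (x * 2))) ((λp. 1) ((λp. p) 0))))]; D=∅⟩
step 1: ⟨S=∅; E=∅; C=[((λx. (let u = 6 in (x * 2))) ((λp. 1) ((λp. p) 0))) :: (λq. q) :: AP]; D=∅⟩
step 2: ⟨S=∅; E=∅; C=[((λp. 1) ((λp. p) 0)) :: (λx. (let u = 6 in (x * 2))) :: AP :: (λq. q) :: AP]; D=∅⟩
step 3: ⟨S=∅; E=∅; C=[((λp. p) 0) :: (λp. 1) :: AP :: (λx. (let u = 6 in (x * 2))) :: AP :: (λq. q) :: AP]; D=∅⟩
step 4: ⟨S=∅; E=∅; C=[0 :: (λp. p) :: AP :: (λp. 1) :: AP :: (λx. (let u = 6 in (x * 2))) :: AP :: (λq. q) :: AP]; D=∅⟩
step 5: ⟨S=[0]; E=∅; C=[(λp. p) :: AP :: (λp. 1) :: AP :: (λx. (let u = 6 in (x * 2))) :: AP :: (λq. q) :: AP]; D=∅⟩
step 6: ⟨S=[clo(λp. p, ∅) :: 0]; E=∅; C=[AP :: (λp. 1) :: AP :: (λx. (let u = 6 in (x * 2))) :: AP :: (λq. q) :: AP]; D=∅⟩
step 7: ⟨S=∅; E={p↦0}; C=[p]; D=[(∅, ∅, [(λp. 1) :: AP :: (λx. (let u = 6 in (x * 2))) :: AP :: (λq. q) :: AP])]⟩
step 8: ⟨S=[0]; E={p↦0}; C=∅; D=[(∅, ∅, [(λp. 1) :: AP :: (λx. (let u = 6 in (x * 2))) :: AP :: (λq. q) :: AP])]⟩
step 9: ⟨S=[0]; E=∅; C=[(λp. 1) :: AP :: (λx. (let u = 6 in (x * 2))) :: AP :: (λq. q) :: AP]; D=∅⟩
step 10: ⟨S=[clo(λp. 1, ∅) :: 0]; E=∅; C=[AP :: (λx. (let u = 6 in (x * 2))) :: AP :: (λq. q) :: AP]; D=∅⟩
step 11: ⟨S=∅; E={p↦0}; C=[1]; D=[(∅, ∅, [(λx. (let u = 6 in (x * 2))) :: AP :: (λq. q) :: AP])]⟩
step 12: ⟨S=[1]; E={p↦0}; C=∅; D=[(∅, ∅, [(λx. (let u = 6 in (x * 2))) :: AP :: (λq. q) :: AP])]⟩
step 13: ⟨S=[1]; E=∅; C=[(λx. (let u = 6 in (x * 2))) :: AP :: (λq. q) :: AP]; D=∅⟩
step 14: ⟨S=[clo(λx. (let u = 6 in (x * 2)), ∅) :: 1]; E=∅; C=[AP :: (λq. q) :: AP]; D=∅⟩
step 15: ⟨S=∅; E={x↦1}; C=[(let u = 6 in (x * 2))]; D=[(∅, ∅, [(λq. q) :: AP])]⟩
step 16: ⟨S=∅; E={x↦1}; C=[6 :: (λu. (x * 2)) :: AP]; D=[(∅, ∅, [(λq. q) :: AP])]⟩
step 17: ⟨S=[6]; E={x↦1}; C=[(λu. (x * 2)) :: AP]; D=[(∅, ∅, [(λq. q) :: AP])]⟩
step 18: ⟨S=[clo(λu. (x * 2), {x↦1}) :: 6]; E={x↦1}; C=[AP]; D=[(∅, ∅, [(λq. q) :: AP])]⟩
step 19: ⟨S=∅; E={u↦6, x↦1}; C=[(x * 2)]; D=[(∅, {x↦1}, ∅) :: (∅, ∅, [(λq. q) :: AP])]⟩
step 20: ⟨S=∅; E={u↦6, x↦1}; C=[x :: 2 :: PRIM2(mul)]; D=[(∅, {x↦1}, ∅) :: (∅, ∅, [(λq. q) :: AP])]⟩
step 21: ⟨S=[1]; E={u↦6, x↦1}; C=[2 :: PRIM2(mul)]; D=[(∅, {x↦1}, ∅) :: (∅, ∅, [(λq. q) :: AP])]⟩
step 22: ⟨S=[2 :: 1]; E={u↦6, x↦1}; C=[PRIM2(mul)]; D=[(∅, {x↦1}, ∅) :: (∅, ∅, [(λq. q) :: AP])]⟩
step 23: ⟨S=[2]; E={u↦6, x↦1}; C=∅; D=[(∅, {x↦1}, ∅) :: (∅, ∅, [(λq. q) :: AP])]⟩
step 24: ⟨S=[2]; E={x↦1}; C=∅; D=[(∅, ∅, [(λq. q) :: AP])]⟩
step 25: ⟨S=[2]; E=∅; C=[(λq. q) :: AP]; D=∅⟩
step 26: ⟨S=[clo(λq. q, ∅) :: 2]; E=∅; C=[AP]; D=∅⟩
step 27: ⟨S=∅; E={q↦2}; C=[q]; D=[(∅, ∅, ∅)]⟩
step 28: ⟨S=[2]; E={q↦2}; C=∅; D=[(∅, ∅, ∅)]⟩
step 29: ⟨S=[2]; E=∅; C=∅; D=∅⟩
→ final value 2

Answer: 2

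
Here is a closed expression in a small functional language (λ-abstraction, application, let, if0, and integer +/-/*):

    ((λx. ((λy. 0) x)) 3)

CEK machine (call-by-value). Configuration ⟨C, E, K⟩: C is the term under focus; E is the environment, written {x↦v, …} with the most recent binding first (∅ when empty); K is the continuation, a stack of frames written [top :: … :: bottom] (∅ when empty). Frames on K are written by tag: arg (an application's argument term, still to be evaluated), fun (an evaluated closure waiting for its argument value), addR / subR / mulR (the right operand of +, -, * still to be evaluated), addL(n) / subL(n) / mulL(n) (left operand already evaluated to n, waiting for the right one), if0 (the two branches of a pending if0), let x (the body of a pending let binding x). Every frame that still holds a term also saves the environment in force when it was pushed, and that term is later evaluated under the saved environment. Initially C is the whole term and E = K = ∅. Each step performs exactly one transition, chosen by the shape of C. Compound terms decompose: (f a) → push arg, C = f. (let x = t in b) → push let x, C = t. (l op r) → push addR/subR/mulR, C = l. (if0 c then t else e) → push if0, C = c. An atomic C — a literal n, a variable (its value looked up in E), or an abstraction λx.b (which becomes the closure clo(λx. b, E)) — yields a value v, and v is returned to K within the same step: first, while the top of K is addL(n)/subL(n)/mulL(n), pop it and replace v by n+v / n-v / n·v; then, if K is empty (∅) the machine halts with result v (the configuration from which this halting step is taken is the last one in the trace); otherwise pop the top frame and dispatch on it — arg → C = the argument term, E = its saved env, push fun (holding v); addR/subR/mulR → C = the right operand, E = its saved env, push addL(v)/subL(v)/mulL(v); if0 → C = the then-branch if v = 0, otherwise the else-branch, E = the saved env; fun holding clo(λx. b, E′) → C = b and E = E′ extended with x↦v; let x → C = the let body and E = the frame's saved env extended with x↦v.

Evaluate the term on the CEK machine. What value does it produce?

Answer: 0

Derivation:
[0] ⟨C=((λx. ((λy. 0) x)) 3); E=∅; K=∅⟩
[1] ⟨C=(λx. ((λy. 0) x)); E=∅; K=[arg]⟩
[2] ⟨C=3; E=∅; K=[fun]⟩
[3] ⟨C=((λy. 0) x); E={x↦3}; K=∅⟩
[4] ⟨C=(λy. 0); E={x↦3}; K=[arg]⟩
[5] ⟨C=x; E={x↦3}; K=[fun]⟩
[6] ⟨C=0; E={y↦3, x↦3}; K=∅⟩
→ final value 0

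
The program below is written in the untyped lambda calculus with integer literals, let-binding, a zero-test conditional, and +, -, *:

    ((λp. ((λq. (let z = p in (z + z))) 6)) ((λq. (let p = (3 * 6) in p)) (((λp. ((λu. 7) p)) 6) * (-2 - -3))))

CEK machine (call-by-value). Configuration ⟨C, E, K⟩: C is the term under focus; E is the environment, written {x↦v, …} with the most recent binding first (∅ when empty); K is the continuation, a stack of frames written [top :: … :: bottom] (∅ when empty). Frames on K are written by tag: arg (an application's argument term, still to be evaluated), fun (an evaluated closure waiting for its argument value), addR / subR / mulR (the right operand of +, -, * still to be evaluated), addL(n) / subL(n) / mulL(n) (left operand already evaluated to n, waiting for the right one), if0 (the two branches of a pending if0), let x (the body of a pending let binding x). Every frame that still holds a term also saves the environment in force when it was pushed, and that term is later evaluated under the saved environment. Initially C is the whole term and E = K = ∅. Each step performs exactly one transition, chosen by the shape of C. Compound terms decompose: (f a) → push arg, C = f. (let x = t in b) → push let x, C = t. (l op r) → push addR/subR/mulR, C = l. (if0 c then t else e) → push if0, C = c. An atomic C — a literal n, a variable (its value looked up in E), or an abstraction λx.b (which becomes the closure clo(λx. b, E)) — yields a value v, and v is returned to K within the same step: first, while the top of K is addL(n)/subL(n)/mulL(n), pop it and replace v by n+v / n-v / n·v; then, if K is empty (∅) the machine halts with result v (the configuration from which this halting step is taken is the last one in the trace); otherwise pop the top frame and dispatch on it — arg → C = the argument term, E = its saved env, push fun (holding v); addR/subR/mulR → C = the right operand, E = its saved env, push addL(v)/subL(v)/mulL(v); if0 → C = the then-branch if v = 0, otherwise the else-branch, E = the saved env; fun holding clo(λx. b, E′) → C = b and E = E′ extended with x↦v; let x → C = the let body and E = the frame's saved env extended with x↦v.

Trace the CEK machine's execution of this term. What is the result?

step 0: <C=((λp. ((λq. (let z = p in (z + z))) 6)) ((λq. (let p = (3 * 6) in p)) (((λp. ((λu. 7) p)) 6) * (-2 - -3)))), E=∅, K=∅>
step 1: <C=(λp. ((λq. (let z = p in (z + z))) 6)), E=∅, K=[arg]>
step 2: <C=((λq. (let p = (3 * 6) in p)) (((λp. ((λu. 7) p)) 6) * (-2 - -3))), E=∅, K=[fun]>
step 3: <C=(λq. (let p = (3 * 6) in p)), E=∅, K=[arg :: fun]>
step 4: <C=(((λp. ((λu. 7) p)) 6) * (-2 - -3)), E=∅, K=[fun :: fun]>
step 5: <C=((λp. ((λu. 7) p)) 6), E=∅, K=[mulR :: fun :: fun]>
step 6: <C=(λp. ((λu. 7) p)), E=∅, K=[arg :: mulR :: fun :: fun]>
step 7: <C=6, E=∅, K=[fun :: mulR :: fun :: fun]>
step 8: <C=((λu. 7) p), E={p↦6}, K=[mulR :: fun :: fun]>
step 9: <C=(λu. 7), E={p↦6}, K=[arg :: mulR :: fun :: fun]>
step 10: <C=p, E={p↦6}, K=[fun :: mulR :: fun :: fun]>
step 11: <C=7, E={u↦6, p↦6}, K=[mulR :: fun :: fun]>
step 12: <C=(-2 - -3), E=∅, K=[mulL(7) :: fun :: fun]>
step 13: <C=-2, E=∅, K=[subR :: mulL(7) :: fun :: fun]>
step 14: <C=-3, E=∅, K=[subL(-2) :: mulL(7) :: fun :: fun]>
step 15: <C=(let p = (3 * 6) in p), E={q↦7}, K=[fun]>
step 16: <C=(3 * 6), E={q↦7}, K=[let p :: fun]>
step 17: <C=3, E={q↦7}, K=[mulR :: let p :: fun]>
step 18: <C=6, E={q↦7}, K=[mulL(3) :: let p :: fun]>
step 19: <C=p, E={p↦18, q↦7}, K=[fun]>
step 20: <C=((λq. (let z = p in (z + z))) 6), E={p↦18}, K=∅>
step 21: <C=(λq. (let z = p in (z + z))), E={p↦18}, K=[arg]>
step 22: <C=6, E={p↦18}, K=[fun]>
step 23: <C=(let z = p in (z + z)), E={q↦6, p↦18}, K=∅>
step 24: <C=p, E={q↦6, p↦18}, K=[let z]>
step 25: <C=(z + z), E={z↦18, q↦6, p↦18}, K=∅>
step 26: <C=z, E={z↦18, q↦6, p↦18}, K=[addR]>
step 27: <C=z, E={z↦18, q↦6, p↦18}, K=[addL(18)]>
→ final value 36

Answer: 36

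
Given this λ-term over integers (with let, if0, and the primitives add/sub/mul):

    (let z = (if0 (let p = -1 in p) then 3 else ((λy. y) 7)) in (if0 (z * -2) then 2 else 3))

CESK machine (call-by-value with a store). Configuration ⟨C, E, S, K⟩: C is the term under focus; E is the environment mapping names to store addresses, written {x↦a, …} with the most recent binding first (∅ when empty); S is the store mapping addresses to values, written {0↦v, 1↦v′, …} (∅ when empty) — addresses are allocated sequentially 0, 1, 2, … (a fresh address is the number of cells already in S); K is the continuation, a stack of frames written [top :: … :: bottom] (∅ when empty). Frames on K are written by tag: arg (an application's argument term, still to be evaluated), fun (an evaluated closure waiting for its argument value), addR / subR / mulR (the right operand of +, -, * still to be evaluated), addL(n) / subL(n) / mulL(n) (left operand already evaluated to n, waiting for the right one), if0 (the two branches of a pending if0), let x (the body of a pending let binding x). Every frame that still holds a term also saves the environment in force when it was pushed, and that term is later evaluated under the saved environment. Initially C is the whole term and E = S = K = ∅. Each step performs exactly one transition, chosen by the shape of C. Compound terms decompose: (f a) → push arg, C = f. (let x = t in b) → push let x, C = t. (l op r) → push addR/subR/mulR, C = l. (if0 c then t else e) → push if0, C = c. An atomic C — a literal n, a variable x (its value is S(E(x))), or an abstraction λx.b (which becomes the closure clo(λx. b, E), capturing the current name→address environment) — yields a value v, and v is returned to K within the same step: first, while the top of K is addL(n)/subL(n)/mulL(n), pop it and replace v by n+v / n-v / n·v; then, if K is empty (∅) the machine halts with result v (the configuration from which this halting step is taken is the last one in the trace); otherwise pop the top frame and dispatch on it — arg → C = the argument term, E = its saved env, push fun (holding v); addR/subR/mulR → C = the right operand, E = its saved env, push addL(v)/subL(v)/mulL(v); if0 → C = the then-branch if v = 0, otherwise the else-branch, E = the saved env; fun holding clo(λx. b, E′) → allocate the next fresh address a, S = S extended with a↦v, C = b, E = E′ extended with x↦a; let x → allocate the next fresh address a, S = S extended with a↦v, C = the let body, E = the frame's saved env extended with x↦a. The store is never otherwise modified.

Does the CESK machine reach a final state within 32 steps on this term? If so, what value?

Answer: 3

Derivation:
t=0: [C=(let z = (if0 (let p = -1 in p) then 3 else ((λy. y) 7)) in (if0 (z * -2) then 2 else 3)) | E=∅ | S=∅ | K=∅]
t=1: [C=(if0 (let p = -1 in p) then 3 else ((λy. y) 7)) | E=∅ | S=∅ | K=[let z]]
t=2: [C=(let p = -1 in p) | E=∅ | S=∅ | K=[if0 :: let z]]
t=3: [C=-1 | E=∅ | S=∅ | K=[let p :: if0 :: let z]]
t=4: [C=p | E={p↦0} | S={0↦-1} | K=[if0 :: let z]]
t=5: [C=((λy. y) 7) | E=∅ | S={0↦-1} | K=[let z]]
t=6: [C=(λy. y) | E=∅ | S={0↦-1} | K=[arg :: let z]]
t=7: [C=7 | E=∅ | S={0↦-1} | K=[fun :: let z]]
t=8: [C=y | E={y↦1} | S={0↦-1, 1↦7} | K=[let z]]
t=9: [C=(if0 (z * -2) then 2 else 3) | E={z↦2} | S={0↦-1, 1↦7, 2↦7} | K=∅]
t=10: [C=(z * -2) | E={z↦2} | S={0↦-1, 1↦7, 2↦7} | K=[if0]]
t=11: [C=z | E={z↦2} | S={0↦-1, 1↦7, 2↦7} | K=[mulR :: if0]]
t=12: [C=-2 | E={z↦2} | S={0↦-1, 1↦7, 2↦7} | K=[mulL(7) :: if0]]
t=13: [C=3 | E={z↦2} | S={0↦-1, 1↦7, 2↦7} | K=∅]
→ final value 3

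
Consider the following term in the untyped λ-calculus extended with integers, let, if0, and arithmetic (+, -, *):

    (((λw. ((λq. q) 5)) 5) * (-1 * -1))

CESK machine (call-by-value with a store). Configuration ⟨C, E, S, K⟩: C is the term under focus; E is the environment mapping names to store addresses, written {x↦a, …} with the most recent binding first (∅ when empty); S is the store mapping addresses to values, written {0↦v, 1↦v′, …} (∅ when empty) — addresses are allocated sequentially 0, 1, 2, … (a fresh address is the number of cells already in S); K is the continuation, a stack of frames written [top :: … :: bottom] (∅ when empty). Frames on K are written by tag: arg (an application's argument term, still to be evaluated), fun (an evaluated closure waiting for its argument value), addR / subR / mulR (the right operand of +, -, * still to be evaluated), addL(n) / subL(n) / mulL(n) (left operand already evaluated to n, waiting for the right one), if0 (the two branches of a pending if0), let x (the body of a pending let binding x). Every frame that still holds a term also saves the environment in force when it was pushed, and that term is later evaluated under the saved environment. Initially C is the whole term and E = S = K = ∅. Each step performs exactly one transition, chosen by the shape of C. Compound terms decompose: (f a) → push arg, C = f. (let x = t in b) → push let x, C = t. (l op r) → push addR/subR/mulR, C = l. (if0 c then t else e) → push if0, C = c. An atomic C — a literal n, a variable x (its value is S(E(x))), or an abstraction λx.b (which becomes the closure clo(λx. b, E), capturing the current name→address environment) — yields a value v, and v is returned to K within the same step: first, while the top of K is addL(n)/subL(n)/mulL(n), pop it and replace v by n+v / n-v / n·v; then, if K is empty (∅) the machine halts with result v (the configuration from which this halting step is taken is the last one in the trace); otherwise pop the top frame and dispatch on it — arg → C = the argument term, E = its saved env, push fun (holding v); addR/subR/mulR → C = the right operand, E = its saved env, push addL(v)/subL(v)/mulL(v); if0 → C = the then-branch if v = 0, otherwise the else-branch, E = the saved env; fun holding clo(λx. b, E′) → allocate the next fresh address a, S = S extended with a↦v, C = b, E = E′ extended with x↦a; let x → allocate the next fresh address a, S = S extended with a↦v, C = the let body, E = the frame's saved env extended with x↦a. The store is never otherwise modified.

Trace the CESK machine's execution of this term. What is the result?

Answer: 5

Derivation:
step 0: ⟨C=(((λw. ((λq. q) 5)) 5) * (-1 * -1)); E=∅; S=∅; K=∅⟩
step 1: ⟨C=((λw. ((λq. q) 5)) 5); E=∅; S=∅; K=[mulR]⟩
step 2: ⟨C=(λw. ((λq. q) 5)); E=∅; S=∅; K=[arg :: mulR]⟩
step 3: ⟨C=5; E=∅; S=∅; K=[fun :: mulR]⟩
step 4: ⟨C=((λq. q) 5); E={w↦0}; S={0↦5}; K=[mulR]⟩
step 5: ⟨C=(λq. q); E={w↦0}; S={0↦5}; K=[arg :: mulR]⟩
step 6: ⟨C=5; E={w↦0}; S={0↦5}; K=[fun :: mulR]⟩
step 7: ⟨C=q; E={q↦1, w↦0}; S={0↦5, 1↦5}; K=[mulR]⟩
step 8: ⟨C=(-1 * -1); E=∅; S={0↦5, 1↦5}; K=[mulL(5)]⟩
step 9: ⟨C=-1; E=∅; S={0↦5, 1↦5}; K=[mulR :: mulL(5)]⟩
step 10: ⟨C=-1; E=∅; S={0↦5, 1↦5}; K=[mulL(-1) :: mulL(5)]⟩
→ final value 5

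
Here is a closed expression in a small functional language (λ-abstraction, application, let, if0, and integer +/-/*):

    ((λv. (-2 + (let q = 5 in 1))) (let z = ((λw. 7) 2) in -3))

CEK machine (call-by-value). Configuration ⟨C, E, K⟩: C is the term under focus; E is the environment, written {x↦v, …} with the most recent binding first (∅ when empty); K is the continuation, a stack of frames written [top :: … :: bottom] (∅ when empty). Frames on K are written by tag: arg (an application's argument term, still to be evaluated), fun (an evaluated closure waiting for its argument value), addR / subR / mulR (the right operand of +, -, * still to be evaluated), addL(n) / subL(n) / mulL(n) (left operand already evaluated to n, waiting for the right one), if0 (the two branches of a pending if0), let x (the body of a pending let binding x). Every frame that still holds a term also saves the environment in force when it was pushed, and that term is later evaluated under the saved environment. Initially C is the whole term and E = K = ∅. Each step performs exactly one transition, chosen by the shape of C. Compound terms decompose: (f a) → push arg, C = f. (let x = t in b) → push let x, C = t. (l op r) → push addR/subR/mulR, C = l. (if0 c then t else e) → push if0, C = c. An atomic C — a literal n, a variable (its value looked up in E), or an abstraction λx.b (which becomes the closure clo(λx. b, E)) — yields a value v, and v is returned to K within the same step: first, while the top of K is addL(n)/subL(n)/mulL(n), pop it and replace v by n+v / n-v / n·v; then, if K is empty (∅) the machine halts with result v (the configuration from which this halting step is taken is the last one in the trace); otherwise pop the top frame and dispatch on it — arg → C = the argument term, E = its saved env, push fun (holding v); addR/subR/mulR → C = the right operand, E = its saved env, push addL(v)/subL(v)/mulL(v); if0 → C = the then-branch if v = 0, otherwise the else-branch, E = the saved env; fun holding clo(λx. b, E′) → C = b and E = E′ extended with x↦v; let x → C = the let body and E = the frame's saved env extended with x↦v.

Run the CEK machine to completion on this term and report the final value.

Answer: -1

Derivation:
t=0: ⟨C=((λv. (-2 + (let q = 5 in 1))) (let z = ((λw. 7) 2) in -3)); E=∅; K=∅⟩
t=1: ⟨C=(λv. (-2 + (let q = 5 in 1))); E=∅; K=[arg]⟩
t=2: ⟨C=(let z = ((λw. 7) 2) in -3); E=∅; K=[fun]⟩
t=3: ⟨C=((λw. 7) 2); E=∅; K=[let z :: fun]⟩
t=4: ⟨C=(λw. 7); E=∅; K=[arg :: let z :: fun]⟩
t=5: ⟨C=2; E=∅; K=[fun :: let z :: fun]⟩
t=6: ⟨C=7; E={w↦2}; K=[let z :: fun]⟩
t=7: ⟨C=-3; E={z↦7}; K=[fun]⟩
t=8: ⟨C=(-2 + (let q = 5 in 1)); E={v↦-3}; K=∅⟩
t=9: ⟨C=-2; E={v↦-3}; K=[addR]⟩
t=10: ⟨C=(let q = 5 in 1); E={v↦-3}; K=[addL(-2)]⟩
t=11: ⟨C=5; E={v↦-3}; K=[let q :: addL(-2)]⟩
t=12: ⟨C=1; E={q↦5, v↦-3}; K=[addL(-2)]⟩
→ final value -1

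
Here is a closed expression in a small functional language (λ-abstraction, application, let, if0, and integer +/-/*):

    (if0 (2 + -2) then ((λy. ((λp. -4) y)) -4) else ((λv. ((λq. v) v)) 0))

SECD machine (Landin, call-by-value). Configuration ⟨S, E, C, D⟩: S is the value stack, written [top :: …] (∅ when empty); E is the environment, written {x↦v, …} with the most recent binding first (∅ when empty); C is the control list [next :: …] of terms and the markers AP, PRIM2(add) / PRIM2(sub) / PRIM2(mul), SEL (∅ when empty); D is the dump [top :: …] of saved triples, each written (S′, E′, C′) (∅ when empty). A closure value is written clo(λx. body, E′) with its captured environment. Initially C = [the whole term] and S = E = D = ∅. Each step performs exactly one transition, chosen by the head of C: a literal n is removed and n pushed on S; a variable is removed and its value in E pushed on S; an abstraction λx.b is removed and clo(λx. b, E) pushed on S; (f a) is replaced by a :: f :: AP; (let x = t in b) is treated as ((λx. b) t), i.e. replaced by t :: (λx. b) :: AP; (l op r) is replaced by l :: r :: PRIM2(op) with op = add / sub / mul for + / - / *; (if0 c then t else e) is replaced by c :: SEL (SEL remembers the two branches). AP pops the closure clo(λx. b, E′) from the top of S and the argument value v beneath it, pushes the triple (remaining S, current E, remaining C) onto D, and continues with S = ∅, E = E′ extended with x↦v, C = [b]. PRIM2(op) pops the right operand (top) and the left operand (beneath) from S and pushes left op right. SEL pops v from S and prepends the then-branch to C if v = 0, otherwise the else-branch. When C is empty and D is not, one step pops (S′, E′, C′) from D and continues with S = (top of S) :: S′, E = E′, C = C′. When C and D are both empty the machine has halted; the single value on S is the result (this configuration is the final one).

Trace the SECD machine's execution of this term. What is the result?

Answer: -4

Execution trace:
[0] [S=∅ | E=∅ | C=[(if0 (2 + -2) then ((λy. ((λp. -4) y)) -4) else ((λv. ((λq. v) v)) 0))] | D=∅]
[1] [S=∅ | E=∅ | C=[(2 + -2) :: SEL] | D=∅]
[2] [S=∅ | E=∅ | C=[2 :: -2 :: PRIM2(add) :: SEL] | D=∅]
[3] [S=[2] | E=∅ | C=[-2 :: PRIM2(add) :: SEL] | D=∅]
[4] [S=[-2 :: 2] | E=∅ | C=[PRIM2(add) :: SEL] | D=∅]
[5] [S=[0] | E=∅ | C=[SEL] | D=∅]
[6] [S=∅ | E=∅ | C=[((λy. ((λp. -4) y)) -4)] | D=∅]
[7] [S=∅ | E=∅ | C=[-4 :: (λy. ((λp. -4) y)) :: AP] | D=∅]
[8] [S=[-4] | E=∅ | C=[(λy. ((λp. -4) y)) :: AP] | D=∅]
[9] [S=[clo(λy. ((λp. -4) y), ∅) :: -4] | E=∅ | C=[AP] | D=∅]
[10] [S=∅ | E={y↦-4} | C=[((λp. -4) y)] | D=[(∅, ∅, ∅)]]
[11] [S=∅ | E={y↦-4} | C=[y :: (λp. -4) :: AP] | D=[(∅, ∅, ∅)]]
[12] [S=[-4] | E={y↦-4} | C=[(λp. -4) :: AP] | D=[(∅, ∅, ∅)]]
[13] [S=[clo(λp. -4, {y↦-4}) :: -4] | E={y↦-4} | C=[AP] | D=[(∅, ∅, ∅)]]
[14] [S=∅ | E={p↦-4, y↦-4} | C=[-4] | D=[(∅, {y↦-4}, ∅) :: (∅, ∅, ∅)]]
[15] [S=[-4] | E={p↦-4, y↦-4} | C=∅ | D=[(∅, {y↦-4}, ∅) :: (∅, ∅, ∅)]]
[16] [S=[-4] | E={y↦-4} | C=∅ | D=[(∅, ∅, ∅)]]
[17] [S=[-4] | E=∅ | C=∅ | D=∅]
→ final value -4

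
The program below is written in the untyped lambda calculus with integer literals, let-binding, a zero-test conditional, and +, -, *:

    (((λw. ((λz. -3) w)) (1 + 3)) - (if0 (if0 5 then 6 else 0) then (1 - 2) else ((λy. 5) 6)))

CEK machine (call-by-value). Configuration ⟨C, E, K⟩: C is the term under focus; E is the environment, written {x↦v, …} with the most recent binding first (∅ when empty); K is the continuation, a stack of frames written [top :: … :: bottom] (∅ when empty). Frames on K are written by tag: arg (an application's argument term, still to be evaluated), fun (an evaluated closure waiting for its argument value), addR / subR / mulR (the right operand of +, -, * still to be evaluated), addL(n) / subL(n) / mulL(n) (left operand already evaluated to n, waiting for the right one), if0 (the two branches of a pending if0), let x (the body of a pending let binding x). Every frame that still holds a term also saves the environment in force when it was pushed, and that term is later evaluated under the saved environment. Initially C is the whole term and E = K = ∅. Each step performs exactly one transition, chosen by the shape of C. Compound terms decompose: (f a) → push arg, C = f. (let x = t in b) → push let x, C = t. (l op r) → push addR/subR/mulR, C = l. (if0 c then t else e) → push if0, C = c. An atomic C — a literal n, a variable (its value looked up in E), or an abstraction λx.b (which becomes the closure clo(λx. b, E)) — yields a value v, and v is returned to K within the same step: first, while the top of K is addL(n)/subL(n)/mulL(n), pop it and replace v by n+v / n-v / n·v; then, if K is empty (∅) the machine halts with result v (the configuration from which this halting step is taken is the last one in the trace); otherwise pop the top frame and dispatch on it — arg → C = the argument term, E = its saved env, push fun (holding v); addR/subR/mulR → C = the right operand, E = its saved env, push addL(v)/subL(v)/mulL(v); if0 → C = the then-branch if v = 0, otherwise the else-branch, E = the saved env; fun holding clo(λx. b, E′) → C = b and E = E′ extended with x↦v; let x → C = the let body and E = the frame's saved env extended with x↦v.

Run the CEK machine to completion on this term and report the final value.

Answer: -2

Derivation:
[0] ⟨C=(((λw. ((λz. -3) w)) (1 + 3)) - (if0 (if0 5 then 6 else 0) then (1 - 2) else ((λy. 5) 6))); E=∅; K=∅⟩
[1] ⟨C=((λw. ((λz. -3) w)) (1 + 3)); E=∅; K=[subR]⟩
[2] ⟨C=(λw. ((λz. -3) w)); E=∅; K=[arg :: subR]⟩
[3] ⟨C=(1 + 3); E=∅; K=[fun :: subR]⟩
[4] ⟨C=1; E=∅; K=[addR :: fun :: subR]⟩
[5] ⟨C=3; E=∅; K=[addL(1) :: fun :: subR]⟩
[6] ⟨C=((λz. -3) w); E={w↦4}; K=[subR]⟩
[7] ⟨C=(λz. -3); E={w↦4}; K=[arg :: subR]⟩
[8] ⟨C=w; E={w↦4}; K=[fun :: subR]⟩
[9] ⟨C=-3; E={z↦4, w↦4}; K=[subR]⟩
[10] ⟨C=(if0 (if0 5 then 6 else 0) then (1 - 2) else ((λy. 5) 6)); E=∅; K=[subL(-3)]⟩
[11] ⟨C=(if0 5 then 6 else 0); E=∅; K=[if0 :: subL(-3)]⟩
[12] ⟨C=5; E=∅; K=[if0 :: if0 :: subL(-3)]⟩
[13] ⟨C=0; E=∅; K=[if0 :: subL(-3)]⟩
[14] ⟨C=(1 - 2); E=∅; K=[subL(-3)]⟩
[15] ⟨C=1; E=∅; K=[subR :: subL(-3)]⟩
[16] ⟨C=2; E=∅; K=[subL(1) :: subL(-3)]⟩
→ final value -2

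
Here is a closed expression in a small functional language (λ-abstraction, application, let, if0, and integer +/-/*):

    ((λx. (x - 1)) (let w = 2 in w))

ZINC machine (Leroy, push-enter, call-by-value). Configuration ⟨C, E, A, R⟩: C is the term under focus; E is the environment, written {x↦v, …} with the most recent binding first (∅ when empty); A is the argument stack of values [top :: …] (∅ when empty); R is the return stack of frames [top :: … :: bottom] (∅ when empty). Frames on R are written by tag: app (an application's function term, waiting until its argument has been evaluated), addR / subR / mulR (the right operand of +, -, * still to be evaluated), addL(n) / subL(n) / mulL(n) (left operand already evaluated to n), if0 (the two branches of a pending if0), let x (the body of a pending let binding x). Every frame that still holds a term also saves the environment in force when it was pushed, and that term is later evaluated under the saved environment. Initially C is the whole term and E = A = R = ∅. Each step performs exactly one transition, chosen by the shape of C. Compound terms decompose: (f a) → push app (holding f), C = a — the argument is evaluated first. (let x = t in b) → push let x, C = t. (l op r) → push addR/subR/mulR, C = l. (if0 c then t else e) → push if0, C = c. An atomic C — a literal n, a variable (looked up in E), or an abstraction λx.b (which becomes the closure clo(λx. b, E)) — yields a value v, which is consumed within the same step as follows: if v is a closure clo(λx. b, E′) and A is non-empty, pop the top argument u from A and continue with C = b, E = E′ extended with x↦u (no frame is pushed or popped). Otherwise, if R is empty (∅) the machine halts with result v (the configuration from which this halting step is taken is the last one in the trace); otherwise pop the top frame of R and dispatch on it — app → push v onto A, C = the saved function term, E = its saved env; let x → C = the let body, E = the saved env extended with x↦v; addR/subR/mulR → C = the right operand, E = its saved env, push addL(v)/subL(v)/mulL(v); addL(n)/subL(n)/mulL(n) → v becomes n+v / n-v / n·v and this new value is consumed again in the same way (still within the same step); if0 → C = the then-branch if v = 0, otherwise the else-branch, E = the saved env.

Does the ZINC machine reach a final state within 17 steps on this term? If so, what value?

step 0: ⟨C=((λx. (x - 1)) (let w = 2 in w)); E=∅; A=∅; R=∅⟩
step 1: ⟨C=(let w = 2 in w); E=∅; A=∅; R=[app]⟩
step 2: ⟨C=2; E=∅; A=∅; R=[let w :: app]⟩
step 3: ⟨C=w; E={w↦2}; A=∅; R=[app]⟩
step 4: ⟨C=(λx. (x - 1)); E=∅; A=[2]; R=∅⟩
step 5: ⟨C=(x - 1); E={x↦2}; A=∅; R=∅⟩
step 6: ⟨C=x; E={x↦2}; A=∅; R=[subR]⟩
step 7: ⟨C=1; E={x↦2}; A=∅; R=[subL(2)]⟩
→ final value 1

Answer: 1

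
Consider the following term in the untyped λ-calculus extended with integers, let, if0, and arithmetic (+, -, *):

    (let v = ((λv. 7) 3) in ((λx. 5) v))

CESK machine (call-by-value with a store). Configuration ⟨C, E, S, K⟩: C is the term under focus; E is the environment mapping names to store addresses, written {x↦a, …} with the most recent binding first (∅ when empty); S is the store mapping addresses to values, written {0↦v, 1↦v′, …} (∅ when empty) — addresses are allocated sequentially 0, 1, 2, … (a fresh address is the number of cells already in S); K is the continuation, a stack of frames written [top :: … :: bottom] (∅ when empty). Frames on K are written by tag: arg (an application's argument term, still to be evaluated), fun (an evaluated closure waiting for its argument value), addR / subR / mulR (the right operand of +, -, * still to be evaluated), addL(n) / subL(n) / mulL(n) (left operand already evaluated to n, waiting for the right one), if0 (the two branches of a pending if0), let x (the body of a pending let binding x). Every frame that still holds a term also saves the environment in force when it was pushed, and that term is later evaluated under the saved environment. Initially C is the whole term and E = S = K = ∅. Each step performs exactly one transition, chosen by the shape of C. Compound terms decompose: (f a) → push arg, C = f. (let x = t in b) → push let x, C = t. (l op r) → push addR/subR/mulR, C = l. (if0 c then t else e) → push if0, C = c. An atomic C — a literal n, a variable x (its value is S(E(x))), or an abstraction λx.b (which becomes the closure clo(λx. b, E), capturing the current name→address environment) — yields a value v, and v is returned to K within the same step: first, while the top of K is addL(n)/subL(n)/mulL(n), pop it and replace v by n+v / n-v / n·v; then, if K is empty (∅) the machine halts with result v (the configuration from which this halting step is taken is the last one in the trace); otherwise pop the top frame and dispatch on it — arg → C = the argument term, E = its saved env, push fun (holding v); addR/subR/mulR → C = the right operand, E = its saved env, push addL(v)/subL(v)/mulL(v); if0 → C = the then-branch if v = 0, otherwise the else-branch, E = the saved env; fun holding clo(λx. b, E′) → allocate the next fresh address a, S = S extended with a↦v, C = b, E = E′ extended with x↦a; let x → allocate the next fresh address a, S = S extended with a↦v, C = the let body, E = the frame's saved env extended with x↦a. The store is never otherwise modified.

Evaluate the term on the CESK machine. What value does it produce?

0. ⟨C=(let v = ((λv. 7) 3) in ((λx. 5) v)); E=∅; S=∅; K=∅⟩
1. ⟨C=((λv. 7) 3); E=∅; S=∅; K=[let v]⟩
2. ⟨C=(λv. 7); E=∅; S=∅; K=[arg :: let v]⟩
3. ⟨C=3; E=∅; S=∅; K=[fun :: let v]⟩
4. ⟨C=7; E={v↦0}; S={0↦3}; K=[let v]⟩
5. ⟨C=((λx. 5) v); E={v↦1}; S={0↦3, 1↦7}; K=∅⟩
6. ⟨C=(λx. 5); E={v↦1}; S={0↦3, 1↦7}; K=[arg]⟩
7. ⟨C=v; E={v↦1}; S={0↦3, 1↦7}; K=[fun]⟩
8. ⟨C=5; E={x↦2, v↦1}; S={0↦3, 1↦7, 2↦7}; K=∅⟩
→ final value 5

Answer: 5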